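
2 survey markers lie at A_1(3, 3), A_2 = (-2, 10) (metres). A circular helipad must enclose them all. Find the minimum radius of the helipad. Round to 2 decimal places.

The smallest circle enclosing two points has them as diameter endpoints.
Centre = midpoint = (0.5, 6.5); r² = |A_1A_2|²/4 = 74/4 = 18.5.
r = √(18.5) ≈ 4.30.

4.30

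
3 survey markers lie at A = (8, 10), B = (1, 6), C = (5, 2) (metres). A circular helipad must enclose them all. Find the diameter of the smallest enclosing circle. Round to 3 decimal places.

8.856

Side lengths²: AB² = 65, AC² = 73, BC² = 32.
Since AC² = 73 < 65 + 32 = 97, the triangle is acute, so the smallest enclosing circle is the circumcircle.
Circumcentre = (119/22, 141/22), r² = 4745/242.
Diameter = 2r = 2√(4745/242) ≈ 8.856.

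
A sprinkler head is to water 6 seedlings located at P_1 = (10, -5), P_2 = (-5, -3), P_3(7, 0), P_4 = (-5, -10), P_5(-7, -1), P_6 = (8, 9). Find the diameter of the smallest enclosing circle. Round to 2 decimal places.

23.02

A smallest enclosing disk is always determined by at most three of the input points on its boundary.
The farthest pair is P_4–P_6 with squared distance 530. The circle on this segment as diameter has centre (1.5, -0.5) and r² = 530/4 = 132.5.
Check P_1: distance² to centre = 92.5 ≤ 132.5, so it lies inside.
All remaining points lie in this disk, and no smaller disk contains both endpoints, so this is the minimum enclosing circle.
Diameter = 2r = 2√(132.5) ≈ 23.02.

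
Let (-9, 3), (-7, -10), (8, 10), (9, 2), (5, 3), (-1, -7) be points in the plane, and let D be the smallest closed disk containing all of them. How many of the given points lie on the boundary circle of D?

2

The minimum enclosing circle of a finite set is fixed by two of the points (as a diameter) or three (as a circumcircle).
The farthest pair is (-7, -10)–(8, 10) with squared distance 625. The circle on this segment as diameter has centre (0.5, 0) and r² = 625/4 = 156.25.
Check (-9, 3): distance² to centre = 99.25 ≤ 156.25, so it lies inside.
All remaining points lie in this disk, and no smaller disk contains both endpoints, so this is the minimum enclosing circle.
The points at distance exactly r from the centre are (-7, -10), (8, 10) — 2 points.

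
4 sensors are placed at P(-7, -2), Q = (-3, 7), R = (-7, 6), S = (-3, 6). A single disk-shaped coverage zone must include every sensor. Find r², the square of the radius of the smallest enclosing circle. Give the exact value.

24.25

The farthest pair is P–Q with squared distance 97. The circle on this segment as diameter has centre (-5, 2.5) and r² = 97/4 = 24.25.
Check R: distance² to centre = 16.25 ≤ 24.25, so it lies inside.
All remaining points lie in this disk, and no smaller disk contains both endpoints, so this is the minimum enclosing circle.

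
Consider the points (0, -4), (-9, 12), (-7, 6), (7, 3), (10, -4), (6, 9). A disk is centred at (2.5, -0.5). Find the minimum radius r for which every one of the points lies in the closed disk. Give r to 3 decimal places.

16.985

The required radius is the distance from (2.5, -0.5) to the farthest point.
Squared distances: 18.5, 288.5, 132.5, 32.5, 68.5, 102.5.
Maximum is 288.5, attained at (-9, 12).
r = √(288.5) ≈ 16.985.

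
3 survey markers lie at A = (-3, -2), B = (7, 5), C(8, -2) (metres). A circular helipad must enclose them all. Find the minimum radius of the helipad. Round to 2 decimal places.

6.17

Side lengths²: AB² = 149, AC² = 121, BC² = 50.
Since AB² = 149 < 121 + 50 = 171, the triangle is acute, so the smallest enclosing circle is the circumcircle.
Circumcentre = (2.5, 11/14), r² = 3725/98.
r = √(3725/98) ≈ 6.17.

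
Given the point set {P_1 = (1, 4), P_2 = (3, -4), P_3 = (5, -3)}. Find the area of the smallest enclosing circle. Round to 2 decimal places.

53.57

Side lengths²: P_1P_2² = 68, P_1P_3² = 65, P_2P_3² = 5.
Since P_1P_2² = 68 < 65 + 5 = 70, the triangle is acute, so the smallest enclosing circle is the circumcircle.
Circumcentre = (20/9, 1/18), r² = 5525/324.
Area = π·r² = π·5525/324 ≈ 53.57.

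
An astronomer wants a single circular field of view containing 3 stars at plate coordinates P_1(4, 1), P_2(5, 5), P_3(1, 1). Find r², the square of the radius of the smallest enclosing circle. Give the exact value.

8

Side lengths²: P_1P_2² = 17, P_1P_3² = 9, P_2P_3² = 32.
Since P_2P_3² = 32 ≥ 17 + 9 = 26, the angle opposite P_2P_3 is not acute, so the smallest enclosing circle has P_2P_3 as diameter.
Centre = midpoint of P_2P_3 = (3, 3), r² = 32/4 = 8.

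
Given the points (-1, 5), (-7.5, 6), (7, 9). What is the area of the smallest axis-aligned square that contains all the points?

The bounding box has width 14.5 and height 4.
An axis-aligned square enclosing the set must have side ≥ max(width, height).
So the minimum side is max(14.5, 4) = 14.5.
Area = 14.5² = 210.25.

210.25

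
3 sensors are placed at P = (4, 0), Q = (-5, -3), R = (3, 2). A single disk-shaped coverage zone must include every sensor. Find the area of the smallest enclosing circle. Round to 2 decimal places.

Side lengths²: PQ² = 90, PR² = 5, QR² = 89.
Since PQ² = 90 < 89 + 5 = 94, the triangle is acute, so the smallest enclosing circle is the circumcircle.
Circumcentre = (-9/14, -15/14), r² = 2225/98.
Area = π·r² = π·2225/98 ≈ 71.33.

71.33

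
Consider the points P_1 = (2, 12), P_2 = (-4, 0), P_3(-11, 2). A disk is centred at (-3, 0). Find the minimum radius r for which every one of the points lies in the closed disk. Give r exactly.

13

The required radius is the distance from (-3, 0) to the farthest point.
Squared distances: 169, 1, 68.
Maximum is 169, attained at P_1.
r = √169 = 13.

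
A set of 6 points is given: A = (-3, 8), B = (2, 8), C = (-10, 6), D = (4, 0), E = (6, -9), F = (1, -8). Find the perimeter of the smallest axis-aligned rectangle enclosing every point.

Width = max x − min x = 6 − (-10) = 16.
Height = max y − min y = 8 − (-9) = 17.
Perimeter = 2(16 + 17) = 66.

66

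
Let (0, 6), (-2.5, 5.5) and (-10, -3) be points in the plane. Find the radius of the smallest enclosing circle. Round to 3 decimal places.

6.727

Call the three points A, B, C in the order given.
Side lengths²: AB² = 6.5, AC² = 181, BC² = 128.5.
Since AC² = 181 ≥ 128.5 + 6.5 = 135, the angle opposite AC is not acute, so the smallest enclosing circle has AC as diameter.
Centre = midpoint of AC = (-5, 1.5), r² = 181/4 = 45.25.
r = √(45.25) ≈ 6.727.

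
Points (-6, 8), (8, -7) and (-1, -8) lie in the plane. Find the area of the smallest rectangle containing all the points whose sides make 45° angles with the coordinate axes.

In coordinates u = x + y, v = x − y the rectangle is axis-aligned; the map (x,y)→(u,v) scales areas by 2.
u-values: 2, 1, -9; range = 2 − (-9) = 11.
v-values: -14, 15, 7; range = 15 − (-14) = 29.
Area = (11 × 29) / 2 = 159.5.

159.5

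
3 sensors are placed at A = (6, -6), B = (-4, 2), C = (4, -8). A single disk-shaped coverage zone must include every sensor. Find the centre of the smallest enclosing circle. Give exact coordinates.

Side lengths²: AB² = 164, AC² = 8, BC² = 164.
Since BC² = 164 < 164 + 8 = 172, the triangle is acute, so the smallest enclosing circle is the circumcircle.
Circumcentre = (5/9, -23/9), r² = 3362/81.
Centre = (5/9, -23/9).

(5/9, -23/9)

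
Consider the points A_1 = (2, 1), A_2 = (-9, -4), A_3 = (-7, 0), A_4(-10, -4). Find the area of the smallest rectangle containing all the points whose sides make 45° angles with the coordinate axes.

68

In coordinates u = x + y, v = x − y the rectangle is axis-aligned; the map (x,y)→(u,v) scales areas by 2.
u-values: 3, -13, -7, -14; range = 3 − (-14) = 17.
v-values: 1, -5, -7, -6; range = 1 − (-7) = 8.
Area = (17 × 8) / 2 = 68.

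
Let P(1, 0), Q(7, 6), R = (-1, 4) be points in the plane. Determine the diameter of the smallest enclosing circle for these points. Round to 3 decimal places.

Side lengths²: PQ² = 72, PR² = 20, QR² = 68.
Since PQ² = 72 < 68 + 20 = 88, the triangle is acute, so the smallest enclosing circle is the circumcircle.
Circumcentre = (10/3, 11/3), r² = 170/9.
Diameter = 2r = 2√(170/9) ≈ 8.692.

8.692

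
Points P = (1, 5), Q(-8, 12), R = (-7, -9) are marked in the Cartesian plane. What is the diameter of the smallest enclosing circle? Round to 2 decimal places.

21.02

Side lengths²: PQ² = 130, PR² = 260, QR² = 442.
Since QR² = 442 ≥ 260 + 130 = 390, the angle opposite QR is not acute, so the smallest enclosing circle has QR as diameter.
Centre = midpoint of QR = (-7.5, 1.5), r² = 442/4 = 110.5.
Diameter = 2r = 2√(110.5) ≈ 21.02.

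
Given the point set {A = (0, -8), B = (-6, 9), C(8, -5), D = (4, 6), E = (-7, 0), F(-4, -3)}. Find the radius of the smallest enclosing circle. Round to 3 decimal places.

A smallest enclosing disk is always determined by at most three of the input points on its boundary.
The minimum enclosing circle is determined by three boundary points: A, B, C.
Their circumcentre is (19/22, 41/22) with r² = 23725/242.
The farthest remaining point E is at distance² 15805/242 ≤ 23725/242.
r = √(23725/242) ≈ 9.901.

9.901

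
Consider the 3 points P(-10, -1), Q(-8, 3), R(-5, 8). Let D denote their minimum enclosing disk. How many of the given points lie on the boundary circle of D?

2

Side lengths²: PQ² = 20, PR² = 106, QR² = 34.
Since PR² = 106 ≥ 34 + 20 = 54, the angle opposite PR is not acute, so the smallest enclosing circle has PR as diameter.
Centre = midpoint of PR = (-7.5, 3.5), r² = 106/4 = 26.5.
The points at distance exactly r from the centre are P, R — 2 points.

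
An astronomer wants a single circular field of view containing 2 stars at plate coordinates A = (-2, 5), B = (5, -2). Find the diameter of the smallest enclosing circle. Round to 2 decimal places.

9.90

The smallest circle enclosing two points has them as diameter endpoints.
Centre = midpoint = (1.5, 1.5); r² = |AB|²/4 = 98/4 = 24.5.
Diameter = 2r = 2√(24.5) ≈ 9.90.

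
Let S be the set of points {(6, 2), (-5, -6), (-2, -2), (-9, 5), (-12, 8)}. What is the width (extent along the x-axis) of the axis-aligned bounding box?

18

max x = 6, min x = -12, so width = 18.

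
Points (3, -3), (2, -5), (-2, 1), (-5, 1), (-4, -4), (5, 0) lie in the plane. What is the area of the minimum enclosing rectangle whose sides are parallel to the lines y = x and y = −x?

In coordinates u = x + y, v = x − y the rectangle is axis-aligned; the map (x,y)→(u,v) scales areas by 2.
u-values: 0, -3, -1, -4, -8, 5; range = 5 − (-8) = 13.
v-values: 6, 7, -3, -6, 0, 5; range = 7 − (-6) = 13.
Area = (13 × 13) / 2 = 84.5.

84.5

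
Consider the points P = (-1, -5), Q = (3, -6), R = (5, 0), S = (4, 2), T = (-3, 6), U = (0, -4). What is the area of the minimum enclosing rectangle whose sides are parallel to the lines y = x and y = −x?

108

In coordinates u = x + y, v = x − y the rectangle is axis-aligned; the map (x,y)→(u,v) scales areas by 2.
u-values: -6, -3, 5, 6, 3, -4; range = 6 − (-6) = 12.
v-values: 4, 9, 5, 2, -9, 4; range = 9 − (-9) = 18.
Area = (12 × 18) / 2 = 108.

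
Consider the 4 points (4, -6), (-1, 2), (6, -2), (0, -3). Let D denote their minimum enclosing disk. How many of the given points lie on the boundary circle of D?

A smallest enclosing disk is always determined by at most three of the input points on its boundary.
The farthest pair is (4, -6)–(-1, 2) with squared distance 89. The circle on this segment as diameter has centre (1.5, -2) and r² = 89/4 = 22.25.
Check (6, -2): distance² to centre = 20.25 ≤ 22.25, so it lies inside.
All remaining points lie in this disk, and no smaller disk contains both endpoints, so this is the minimum enclosing circle.
The points at distance exactly r from the centre are (4, -6), (-1, 2) — 2 points.

2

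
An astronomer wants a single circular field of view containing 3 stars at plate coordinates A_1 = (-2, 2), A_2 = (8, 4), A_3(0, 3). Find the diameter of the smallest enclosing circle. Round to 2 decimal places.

Side lengths²: A_1A_2² = 104, A_1A_3² = 5, A_2A_3² = 65.
Since A_1A_2² = 104 ≥ 65 + 5 = 70, the angle opposite A_1A_2 is not acute, so the smallest enclosing circle has A_1A_2 as diameter.
Centre = midpoint of A_1A_2 = (3, 3), r² = 104/4 = 26.
Diameter = 2r = 2√26 ≈ 10.20.

10.20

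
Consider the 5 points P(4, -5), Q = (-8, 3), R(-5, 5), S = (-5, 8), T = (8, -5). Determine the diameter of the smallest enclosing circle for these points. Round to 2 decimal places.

18.44

By Welzl's lemma the MEC is supported by two points (diametrically opposite) or three points (on a circumcircle).
The minimum enclosing circle is determined by three boundary points: Q, S, T.
Their circumcentre is (1, 1) with r² = 85.
The farthest remaining point R is at distance² 52 ≤ 85.
Diameter = 2r = 2√85 ≈ 18.44.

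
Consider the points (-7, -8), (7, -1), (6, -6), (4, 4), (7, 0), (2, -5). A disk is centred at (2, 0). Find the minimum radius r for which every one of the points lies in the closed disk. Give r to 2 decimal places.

The required radius is the distance from (2, 0) to the farthest point.
Squared distances: 145, 26, 52, 20, 25, 25.
Maximum is 145, attained at (-7, -8).
r = √145 ≈ 12.04.

12.04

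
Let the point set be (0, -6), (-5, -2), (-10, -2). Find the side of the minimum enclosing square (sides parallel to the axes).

10

The bounding box has width 10 and height 4.
An axis-aligned square enclosing the set must have side ≥ max(width, height).
So the minimum side is max(10, 4) = 10.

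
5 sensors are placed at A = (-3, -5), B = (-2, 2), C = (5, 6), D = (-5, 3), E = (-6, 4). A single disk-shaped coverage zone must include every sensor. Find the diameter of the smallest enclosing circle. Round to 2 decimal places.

The minimum enclosing circle is determined by three boundary points: A, C, E.
Their circumcentre is (3/14, 15/14) with r² = 4625/98.
The farthest remaining point D is at distance² 3029/98 ≤ 4625/98.
Diameter = 2r = 2√(4625/98) ≈ 13.74.

13.74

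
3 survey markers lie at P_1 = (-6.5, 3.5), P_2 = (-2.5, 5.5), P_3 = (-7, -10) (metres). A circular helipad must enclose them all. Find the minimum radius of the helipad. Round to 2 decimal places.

Side lengths²: P_1P_2² = 20, P_1P_3² = 182.5, P_2P_3² = 260.5.
Since P_2P_3² = 260.5 ≥ 182.5 + 20 = 202.5, the angle opposite P_2P_3 is not acute, so the smallest enclosing circle has P_2P_3 as diameter.
Centre = midpoint of P_2P_3 = (-4.75, -2.25), r² = 260.5/4 = 65.125.
r = √(65.125) ≈ 8.07.

8.07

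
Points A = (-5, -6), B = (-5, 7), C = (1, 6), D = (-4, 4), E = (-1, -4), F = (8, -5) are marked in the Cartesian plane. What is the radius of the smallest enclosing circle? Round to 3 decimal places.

By Welzl's lemma the MEC is supported by two points (diametrically opposite) or three points (on a circumcircle).
The minimum enclosing circle is determined by three boundary points: A, B, F.
Their circumcentre is (27/26, 0.5) with r² = 26605/338.
The farthest remaining point D is at distance² 12721/338 ≤ 26605/338.
r = √(26605/338) ≈ 8.872.

8.872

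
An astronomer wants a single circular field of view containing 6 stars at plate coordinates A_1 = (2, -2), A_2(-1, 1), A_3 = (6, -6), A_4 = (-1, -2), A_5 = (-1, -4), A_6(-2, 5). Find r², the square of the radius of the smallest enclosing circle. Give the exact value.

The farthest pair is A_3–A_6 with squared distance 185. The circle on this segment as diameter has centre (2, -0.5) and r² = 185/4 = 46.25.
Check A_1: distance² to centre = 2.25 ≤ 46.25, so it lies inside.
All remaining points lie in this disk, and no smaller disk contains both endpoints, so this is the minimum enclosing circle.

46.25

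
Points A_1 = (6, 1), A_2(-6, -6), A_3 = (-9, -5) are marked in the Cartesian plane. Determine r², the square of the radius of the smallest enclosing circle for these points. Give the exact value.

65.25

Side lengths²: A_1A_2² = 193, A_1A_3² = 261, A_2A_3² = 10.
Since A_1A_3² = 261 ≥ 193 + 10 = 203, the angle opposite A_1A_3 is not acute, so the smallest enclosing circle has A_1A_3 as diameter.
Centre = midpoint of A_1A_3 = (-1.5, -2), r² = 261/4 = 65.25.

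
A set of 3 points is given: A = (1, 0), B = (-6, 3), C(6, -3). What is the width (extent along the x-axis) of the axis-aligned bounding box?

12

max x = 6, min x = -6, so width = 12.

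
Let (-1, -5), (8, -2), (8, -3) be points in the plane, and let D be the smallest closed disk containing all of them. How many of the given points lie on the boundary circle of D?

2

Call the three points A, B, C in the order given.
Side lengths²: AB² = 90, AC² = 85, BC² = 1.
Since AB² = 90 ≥ 85 + 1 = 86, the angle opposite AB is not acute, so the smallest enclosing circle has AB as diameter.
Centre = midpoint of AB = (3.5, -3.5), r² = 90/4 = 22.5.
The points at distance exactly r from the centre are (-1, -5), (8, -2) — 2 points.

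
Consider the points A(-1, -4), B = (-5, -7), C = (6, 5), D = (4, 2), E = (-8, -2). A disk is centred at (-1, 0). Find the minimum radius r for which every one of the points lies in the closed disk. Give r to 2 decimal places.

8.60

The required radius is the distance from (-1, 0) to the farthest point.
Squared distances: 16, 65, 74, 29, 53.
Maximum is 74, attained at C.
r = √74 ≈ 8.60.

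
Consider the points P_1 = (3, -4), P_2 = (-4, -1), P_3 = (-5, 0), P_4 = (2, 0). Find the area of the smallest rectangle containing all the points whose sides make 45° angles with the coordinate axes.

In coordinates u = x + y, v = x − y the rectangle is axis-aligned; the map (x,y)→(u,v) scales areas by 2.
u-values: -1, -5, -5, 2; range = 2 − (-5) = 7.
v-values: 7, -3, -5, 2; range = 7 − (-5) = 12.
Area = (7 × 12) / 2 = 42.

42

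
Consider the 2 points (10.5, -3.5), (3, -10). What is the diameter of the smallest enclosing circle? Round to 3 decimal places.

9.925

The smallest circle enclosing two points has them as diameter endpoints.
Centre = midpoint = (6.75, -6.75); r² = |(10.5, -3.5)−(3, -10)|²/4 = 98.5/4 = 24.625.
Diameter = 2r = 2√(24.625) ≈ 9.925.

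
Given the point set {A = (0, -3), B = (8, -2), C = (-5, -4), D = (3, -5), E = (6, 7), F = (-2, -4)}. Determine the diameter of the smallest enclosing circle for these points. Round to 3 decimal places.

By Welzl's lemma the MEC is supported by two points (diametrically opposite) or three points (on a circumcircle).
The minimum enclosing circle is determined by three boundary points: B, C, E.
Their circumcentre is (19/22, 25/22) with r² = 14705/242.
The farthest remaining point D is at distance² 10217/242 ≤ 14705/242.
Diameter = 2r = 2√(14705/242) ≈ 15.590.

15.590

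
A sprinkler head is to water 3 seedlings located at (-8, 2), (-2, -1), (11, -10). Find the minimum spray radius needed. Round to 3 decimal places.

11.236

Call the three points A, B, C in the order given.
Side lengths²: AB² = 45, AC² = 505, BC² = 250.
Since AC² = 505 ≥ 250 + 45 = 295, the angle opposite AC is not acute, so the smallest enclosing circle has AC as diameter.
Centre = midpoint of AC = (1.5, -4), r² = 505/4 = 126.25.
r = √(126.25) ≈ 11.236.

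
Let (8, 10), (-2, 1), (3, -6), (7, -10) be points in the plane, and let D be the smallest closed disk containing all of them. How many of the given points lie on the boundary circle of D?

2

A smallest enclosing disk is always determined by at most three of the input points on its boundary.
The farthest pair is (8, 10)–(7, -10) with squared distance 401. The circle on this segment as diameter has centre (7.5, 0) and r² = 401/4 = 100.25.
Check (-2, 1): distance² to centre = 91.25 ≤ 100.25, so it lies inside.
All remaining points lie in this disk, and no smaller disk contains both endpoints, so this is the minimum enclosing circle.
The points at distance exactly r from the centre are (8, 10), (7, -10) — 2 points.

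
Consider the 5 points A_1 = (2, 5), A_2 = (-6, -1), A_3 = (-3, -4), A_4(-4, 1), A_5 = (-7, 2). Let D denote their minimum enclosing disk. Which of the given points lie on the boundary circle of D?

A_1, A_3, A_5

By Welzl's lemma the MEC is supported by two points (diametrically opposite) or three points (on a circumcircle).
The minimum enclosing circle is determined by three boundary points: A_1, A_3, A_5.
Their circumcentre is (-19/11, 13/11) with r² = 3445/121.
The farthest remaining point A_2 is at distance² 2785/121 ≤ 3445/121.
The points at distance exactly r from the centre are A_1, A_3, A_5 — 3 points.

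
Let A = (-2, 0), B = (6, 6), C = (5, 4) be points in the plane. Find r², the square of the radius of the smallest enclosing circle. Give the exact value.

25

Side lengths²: AB² = 100, AC² = 65, BC² = 5.
Since AB² = 100 ≥ 65 + 5 = 70, the angle opposite AB is not acute, so the smallest enclosing circle has AB as diameter.
Centre = midpoint of AB = (2, 3), r² = 100/4 = 25.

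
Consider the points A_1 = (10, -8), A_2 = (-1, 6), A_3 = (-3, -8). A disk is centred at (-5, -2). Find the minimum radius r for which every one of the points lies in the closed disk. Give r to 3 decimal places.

The required radius is the distance from (-5, -2) to the farthest point.
Squared distances: 261, 80, 40.
Maximum is 261, attained at A_1.
r = √261 ≈ 16.155.

16.155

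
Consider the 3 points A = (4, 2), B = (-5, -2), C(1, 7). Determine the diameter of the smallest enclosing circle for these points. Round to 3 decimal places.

10.898

Side lengths²: AB² = 97, AC² = 34, BC² = 117.
Since BC² = 117 < 97 + 34 = 131, the triangle is acute, so the smallest enclosing circle is the circumcircle.
Circumcentre = (-55/38, 81/38), r² = 21437/722.
Diameter = 2r = 2√(21437/722) ≈ 10.898.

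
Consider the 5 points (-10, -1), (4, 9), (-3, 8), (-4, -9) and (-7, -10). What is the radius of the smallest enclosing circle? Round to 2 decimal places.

By Welzl's lemma the MEC is supported by two points (diametrically opposite) or three points (on a circumcircle).
The farthest pair is (4, 9)–(-7, -10) with squared distance 482. The circle on this segment as diameter has centre (-1.5, -0.5) and r² = 482/4 = 120.5.
Check (-10, -1): distance² to centre = 72.5 ≤ 120.5, so it lies inside.
All remaining points lie in this disk, and no smaller disk contains both endpoints, so this is the minimum enclosing circle.
r = √(120.5) ≈ 10.98.

10.98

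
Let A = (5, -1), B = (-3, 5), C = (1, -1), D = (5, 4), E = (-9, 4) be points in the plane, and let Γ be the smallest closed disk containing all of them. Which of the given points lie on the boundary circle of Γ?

A smallest enclosing disk is always determined by at most three of the input points on its boundary.
The farthest pair is A–E with squared distance 221. The circle on this segment as diameter has centre (-2, 1.5) and r² = 221/4 = 55.25.
Check B: distance² to centre = 13.25 ≤ 55.25, so it lies inside.
All remaining points lie in this disk, and no smaller disk contains both endpoints, so this is the minimum enclosing circle.
The points at distance exactly r from the centre are A, D, E — 3 points.

A, D, E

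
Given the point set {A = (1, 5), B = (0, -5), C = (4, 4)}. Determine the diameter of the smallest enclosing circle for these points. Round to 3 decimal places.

Side lengths²: AB² = 101, AC² = 10, BC² = 97.
Since AB² = 101 < 97 + 10 = 107, the triangle is acute, so the smallest enclosing circle is the circumcircle.
Circumcentre = (61/62, -3/62), r² = 48985/1922.
Diameter = 2r = 2√(48985/1922) ≈ 10.097.

10.097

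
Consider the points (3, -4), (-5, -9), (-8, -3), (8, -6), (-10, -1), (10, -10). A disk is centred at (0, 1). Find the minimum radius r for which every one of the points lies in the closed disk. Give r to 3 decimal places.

14.866

The required radius is the distance from (0, 1) to the farthest point.
Squared distances: 34, 125, 80, 113, 104, 221.
Maximum is 221, attained at (10, -10).
r = √221 ≈ 14.866.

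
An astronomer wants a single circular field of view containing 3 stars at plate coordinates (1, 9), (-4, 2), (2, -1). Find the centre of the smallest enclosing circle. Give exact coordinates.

Call the three points A, B, C in the order given.
Side lengths²: AB² = 74, AC² = 101, BC² = 45.
Since AC² = 101 < 74 + 45 = 119, the triangle is acute, so the smallest enclosing circle is the circumcircle.
Circumcentre = (27/38, 149/38), r² = 18685/722.
Centre = (27/38, 149/38).

(27/38, 149/38)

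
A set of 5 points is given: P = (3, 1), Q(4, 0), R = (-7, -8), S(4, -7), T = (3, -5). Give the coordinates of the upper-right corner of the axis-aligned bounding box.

(4, 1)

x-range [-7, 4], y-range [-8, 1].
The upper-right corner is (4, 1).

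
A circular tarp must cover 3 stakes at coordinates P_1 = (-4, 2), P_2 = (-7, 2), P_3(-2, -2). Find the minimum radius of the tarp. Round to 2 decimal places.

Side lengths²: P_1P_2² = 9, P_1P_3² = 20, P_2P_3² = 41.
Since P_2P_3² = 41 ≥ 20 + 9 = 29, the angle opposite P_2P_3 is not acute, so the smallest enclosing circle has P_2P_3 as diameter.
Centre = midpoint of P_2P_3 = (-4.5, 0), r² = 41/4 = 10.25.
r = √(10.25) ≈ 3.20.

3.20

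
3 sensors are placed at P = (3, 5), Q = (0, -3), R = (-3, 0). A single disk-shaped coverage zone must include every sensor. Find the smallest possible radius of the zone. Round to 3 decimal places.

4.290

Side lengths²: PQ² = 73, PR² = 61, QR² = 18.
Since PQ² = 73 < 61 + 18 = 79, the triangle is acute, so the smallest enclosing circle is the circumcircle.
Circumcentre = (25/22, 25/22), r² = 4453/242.
r = √(4453/242) ≈ 4.290.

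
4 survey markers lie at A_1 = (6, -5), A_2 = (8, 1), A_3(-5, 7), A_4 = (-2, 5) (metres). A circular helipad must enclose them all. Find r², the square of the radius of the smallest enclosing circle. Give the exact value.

66.25

By Welzl's lemma the MEC is supported by two points (diametrically opposite) or three points (on a circumcircle).
The farthest pair is A_1–A_3 with squared distance 265. The circle on this segment as diameter has centre (0.5, 1) and r² = 265/4 = 66.25.
Check A_2: distance² to centre = 56.25 ≤ 66.25, so it lies inside.
All remaining points lie in this disk, and no smaller disk contains both endpoints, so this is the minimum enclosing circle.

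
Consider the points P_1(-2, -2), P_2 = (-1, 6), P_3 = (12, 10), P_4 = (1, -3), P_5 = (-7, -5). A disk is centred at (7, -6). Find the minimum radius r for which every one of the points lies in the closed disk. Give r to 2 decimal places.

The required radius is the distance from (7, -6) to the farthest point.
Squared distances: 97, 208, 281, 45, 197.
Maximum is 281, attained at P_3.
r = √281 ≈ 16.76.

16.76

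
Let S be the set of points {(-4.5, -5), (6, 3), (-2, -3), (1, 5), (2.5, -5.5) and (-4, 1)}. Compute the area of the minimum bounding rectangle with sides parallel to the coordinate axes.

110.25

x ranges over [-4.5, 6], width 10.5.
y ranges over [-5.5, 5], height 10.5.
Area = 10.5 × 10.5 = 110.25.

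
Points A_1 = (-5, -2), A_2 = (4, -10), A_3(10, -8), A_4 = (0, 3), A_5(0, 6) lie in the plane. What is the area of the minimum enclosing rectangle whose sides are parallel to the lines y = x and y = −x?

In coordinates u = x + y, v = x − y the rectangle is axis-aligned; the map (x,y)→(u,v) scales areas by 2.
u-values: -7, -6, 2, 3, 6; range = 6 − (-7) = 13.
v-values: -3, 14, 18, -3, -6; range = 18 − (-6) = 24.
Area = (13 × 24) / 2 = 156.

156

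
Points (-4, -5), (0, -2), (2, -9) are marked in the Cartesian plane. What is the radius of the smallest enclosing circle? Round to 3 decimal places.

3.860

Call the three points A, B, C in the order given.
Side lengths²: AB² = 25, AC² = 52, BC² = 53.
Since BC² = 53 < 52 + 25 = 77, the triangle is acute, so the smallest enclosing circle is the circumcircle.
Circumcentre = (-4/17, -199/34), r² = 17225/1156.
r = √(17225/1156) ≈ 3.860.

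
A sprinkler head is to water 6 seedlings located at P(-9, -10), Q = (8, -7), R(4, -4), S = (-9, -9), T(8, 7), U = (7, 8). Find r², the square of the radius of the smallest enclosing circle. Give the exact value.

By Welzl's lemma the MEC is supported by two points (diametrically opposite) or three points (on a circumcircle).
The farthest pair is P–U with squared distance 580. The circle on this segment as diameter has centre (-1, -1) and r² = 580/4 = 145.
Check Q: distance² to centre = 117 ≤ 145, so it lies inside.
All remaining points lie in this disk, and no smaller disk contains both endpoints, so this is the minimum enclosing circle.

145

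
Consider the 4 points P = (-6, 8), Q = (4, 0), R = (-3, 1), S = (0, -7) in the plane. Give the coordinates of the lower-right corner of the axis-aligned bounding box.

(4, -7)

x-range [-6, 4], y-range [-7, 8].
The lower-right corner is (4, -7).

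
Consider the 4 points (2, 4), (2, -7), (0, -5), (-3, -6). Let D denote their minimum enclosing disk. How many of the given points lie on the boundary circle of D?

3

By Welzl's lemma the MEC is supported by two points (diametrically opposite) or three points (on a circumcircle).
The minimum enclosing circle is determined by three boundary points: (2, 4), (2, -7), (-3, -6).
Their circumcentre is (0.5, -1.5) with r² = 32.5.
The farthest remaining point (0, -5) is at distance² 12.5 ≤ 32.5.
The points at distance exactly r from the centre are (2, 4), (2, -7), (-3, -6) — 3 points.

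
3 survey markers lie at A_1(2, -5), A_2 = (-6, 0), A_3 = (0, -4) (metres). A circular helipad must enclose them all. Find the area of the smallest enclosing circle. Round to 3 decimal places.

69.900

Side lengths²: A_1A_2² = 89, A_1A_3² = 5, A_2A_3² = 52.
Since A_1A_2² = 89 ≥ 52 + 5 = 57, the angle opposite A_1A_2 is not acute, so the smallest enclosing circle has A_1A_2 as diameter.
Centre = midpoint of A_1A_2 = (-2, -2.5), r² = 89/4 = 22.25.
Area = π·r² = π·22.25 ≈ 69.900.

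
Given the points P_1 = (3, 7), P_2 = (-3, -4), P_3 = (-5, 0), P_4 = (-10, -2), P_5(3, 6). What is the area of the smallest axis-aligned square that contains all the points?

169

The bounding box has width 13 and height 11.
An axis-aligned square enclosing the set must have side ≥ max(width, height).
So the minimum side is max(13, 11) = 13.
Area = 13² = 169.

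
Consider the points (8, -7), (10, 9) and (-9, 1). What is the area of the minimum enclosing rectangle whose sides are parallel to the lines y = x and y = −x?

In coordinates u = x + y, v = x − y the rectangle is axis-aligned; the map (x,y)→(u,v) scales areas by 2.
u-values: 1, 19, -8; range = 19 − (-8) = 27.
v-values: 15, 1, -10; range = 15 − (-10) = 25.
Area = (27 × 25) / 2 = 337.5.

337.5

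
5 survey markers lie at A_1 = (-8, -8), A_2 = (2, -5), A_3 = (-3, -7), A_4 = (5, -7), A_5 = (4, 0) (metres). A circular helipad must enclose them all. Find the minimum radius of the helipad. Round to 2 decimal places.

7.23

The minimum enclosing circle is determined by three boundary points: A_1, A_4, A_5.
Their circumcentre is (-40/23, -101/23) with r² = 27625/529.
The farthest remaining point A_2 is at distance² 7592/529 ≤ 27625/529.
r = √(27625/529) ≈ 7.23.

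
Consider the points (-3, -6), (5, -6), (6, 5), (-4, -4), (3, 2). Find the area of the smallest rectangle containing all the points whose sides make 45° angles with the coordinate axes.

In coordinates u = x + y, v = x − y the rectangle is axis-aligned; the map (x,y)→(u,v) scales areas by 2.
u-values: -9, -1, 11, -8, 5; range = 11 − (-9) = 20.
v-values: 3, 11, 1, 0, 1; range = 11 − 0 = 11.
Area = (20 × 11) / 2 = 110.

110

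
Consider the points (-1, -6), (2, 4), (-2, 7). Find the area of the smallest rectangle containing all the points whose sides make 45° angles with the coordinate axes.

91

In coordinates u = x + y, v = x − y the rectangle is axis-aligned; the map (x,y)→(u,v) scales areas by 2.
u-values: -7, 6, 5; range = 6 − (-7) = 13.
v-values: 5, -2, -9; range = 5 − (-9) = 14.
Area = (13 × 14) / 2 = 91.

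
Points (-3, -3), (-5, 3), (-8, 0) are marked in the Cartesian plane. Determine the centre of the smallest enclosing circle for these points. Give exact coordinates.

(-4.75, -0.25)

Call the three points A, B, C in the order given.
Side lengths²: AB² = 40, AC² = 34, BC² = 18.
Since AB² = 40 < 34 + 18 = 52, the triangle is acute, so the smallest enclosing circle is the circumcircle.
Circumcentre = (-4.75, -0.25), r² = 10.625.
Centre = (-4.75, -0.25).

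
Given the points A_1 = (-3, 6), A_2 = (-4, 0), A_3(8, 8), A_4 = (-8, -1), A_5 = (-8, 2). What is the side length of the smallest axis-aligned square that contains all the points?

The bounding box has width 16 and height 9.
An axis-aligned square enclosing the set must have side ≥ max(width, height).
So the minimum side is max(16, 9) = 16.

16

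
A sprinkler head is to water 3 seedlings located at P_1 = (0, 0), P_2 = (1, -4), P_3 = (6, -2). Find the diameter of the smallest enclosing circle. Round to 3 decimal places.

Side lengths²: P_1P_2² = 17, P_1P_3² = 40, P_2P_3² = 29.
Since P_1P_3² = 40 < 29 + 17 = 46, the triangle is acute, so the smallest enclosing circle is the circumcircle.
Circumcentre = (63/22, -31/22), r² = 2465/242.
Diameter = 2r = 2√(2465/242) ≈ 6.383.

6.383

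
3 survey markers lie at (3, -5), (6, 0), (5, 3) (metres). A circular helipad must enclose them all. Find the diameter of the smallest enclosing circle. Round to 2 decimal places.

Call the three points A, B, C in the order given.
Side lengths²: AB² = 34, AC² = 68, BC² = 10.
Since AC² = 68 ≥ 34 + 10 = 44, the angle opposite AC is not acute, so the smallest enclosing circle has AC as diameter.
Centre = midpoint of AC = (4, -1), r² = 68/4 = 17.
Diameter = 2r = 2√17 ≈ 8.25.

8.25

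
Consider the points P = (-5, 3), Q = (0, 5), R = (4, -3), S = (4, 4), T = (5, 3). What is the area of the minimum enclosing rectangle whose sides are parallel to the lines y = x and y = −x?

75

In coordinates u = x + y, v = x − y the rectangle is axis-aligned; the map (x,y)→(u,v) scales areas by 2.
u-values: -2, 5, 1, 8, 8; range = 8 − (-2) = 10.
v-values: -8, -5, 7, 0, 2; range = 7 − (-8) = 15.
Area = (10 × 15) / 2 = 75.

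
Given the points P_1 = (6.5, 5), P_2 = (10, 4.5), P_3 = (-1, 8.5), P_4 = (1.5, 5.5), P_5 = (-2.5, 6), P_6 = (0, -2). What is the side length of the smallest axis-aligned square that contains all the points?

The bounding box has width 12.5 and height 10.5.
An axis-aligned square enclosing the set must have side ≥ max(width, height).
So the minimum side is max(12.5, 10.5) = 12.5.

12.5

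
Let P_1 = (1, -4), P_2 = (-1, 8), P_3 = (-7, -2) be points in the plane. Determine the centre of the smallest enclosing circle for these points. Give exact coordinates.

(-42/23, 39/23)

Side lengths²: P_1P_2² = 148, P_1P_3² = 68, P_2P_3² = 136.
Since P_1P_2² = 148 < 136 + 68 = 204, the triangle is acute, so the smallest enclosing circle is the circumcircle.
Circumcentre = (-42/23, 39/23), r² = 21386/529.
Centre = (-42/23, 39/23).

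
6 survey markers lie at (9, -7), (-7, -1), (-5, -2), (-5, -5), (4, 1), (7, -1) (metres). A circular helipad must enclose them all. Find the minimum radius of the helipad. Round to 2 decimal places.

A smallest enclosing disk is always determined by at most three of the input points on its boundary.
The farthest pair is (9, -7)–(-7, -1) with squared distance 292. The circle on this segment as diameter has centre (1, -4) and r² = 292/4 = 73.
Check (-5, -2): distance² to centre = 40 ≤ 73, so it lies inside.
All remaining points lie in this disk, and no smaller disk contains both endpoints, so this is the minimum enclosing circle.
r = √73 ≈ 8.54.

8.54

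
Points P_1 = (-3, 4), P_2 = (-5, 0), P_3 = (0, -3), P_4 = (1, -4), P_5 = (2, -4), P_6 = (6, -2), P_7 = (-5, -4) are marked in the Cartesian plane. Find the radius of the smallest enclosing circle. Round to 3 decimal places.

A smallest enclosing disk is always determined by at most three of the input points on its boundary.
The minimum enclosing circle is determined by three boundary points: P_1, P_6, P_7.
Their circumcentre is (1/7, -29/28) with r² = 27625/784.
The farthest remaining point P_2 is at distance² 21577/784 ≤ 27625/784.
r = √(27625/784) ≈ 5.936.

5.936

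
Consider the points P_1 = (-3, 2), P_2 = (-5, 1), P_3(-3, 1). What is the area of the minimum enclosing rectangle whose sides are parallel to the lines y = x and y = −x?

In coordinates u = x + y, v = x − y the rectangle is axis-aligned; the map (x,y)→(u,v) scales areas by 2.
u-values: -1, -4, -2; range = -1 − (-4) = 3.
v-values: -5, -6, -4; range = -4 − (-6) = 2.
Area = (3 × 2) / 2 = 3.

3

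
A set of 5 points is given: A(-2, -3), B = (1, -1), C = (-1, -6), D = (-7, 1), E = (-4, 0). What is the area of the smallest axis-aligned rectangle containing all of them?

x ranges over [-7, 1], width 8.
y ranges over [-6, 1], height 7.
Area = 8 × 7 = 56.

56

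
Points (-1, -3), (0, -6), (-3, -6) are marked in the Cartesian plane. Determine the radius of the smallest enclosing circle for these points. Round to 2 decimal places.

1.90

Call the three points A, B, C in the order given.
Side lengths²: AB² = 10, AC² = 13, BC² = 9.
Since AC² = 13 < 10 + 9 = 19, the triangle is acute, so the smallest enclosing circle is the circumcircle.
Circumcentre = (-1.5, -29/6), r² = 65/18.
r = √(65/18) ≈ 1.90.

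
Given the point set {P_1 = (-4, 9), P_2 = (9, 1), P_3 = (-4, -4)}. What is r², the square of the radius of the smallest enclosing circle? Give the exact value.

22601/338

Side lengths²: P_1P_2² = 233, P_1P_3² = 169, P_2P_3² = 194.
Since P_1P_2² = 233 < 194 + 169 = 363, the triangle is acute, so the smallest enclosing circle is the circumcircle.
Circumcentre = (25/26, 2.5), r² = 22601/338.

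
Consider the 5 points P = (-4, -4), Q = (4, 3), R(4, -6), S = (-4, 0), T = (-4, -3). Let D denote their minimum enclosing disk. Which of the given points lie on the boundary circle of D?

P, Q, R

A smallest enclosing disk is always determined by at most three of the input points on its boundary.
The minimum enclosing circle is determined by three boundary points: P, Q, R.
Their circumcentre is (0.875, -1.5) with r² = 30.015625.
The farthest remaining point S is at distance² 26.015625 ≤ 30.015625.
The points at distance exactly r from the centre are P, Q, R — 3 points.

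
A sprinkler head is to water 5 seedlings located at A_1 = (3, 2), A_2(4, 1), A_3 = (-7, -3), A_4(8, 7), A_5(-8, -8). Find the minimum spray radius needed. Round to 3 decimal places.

10.966

The minimum enclosing circle of a finite set is fixed by two of the points (as a diameter) or three (as a circumcircle).
The farthest pair is A_4–A_5 with squared distance 481. The circle on this segment as diameter has centre (0, -0.5) and r² = 481/4 = 120.25.
Check A_1: distance² to centre = 15.25 ≤ 120.25, so it lies inside.
All remaining points lie in this disk, and no smaller disk contains both endpoints, so this is the minimum enclosing circle.
r = √(120.25) ≈ 10.966.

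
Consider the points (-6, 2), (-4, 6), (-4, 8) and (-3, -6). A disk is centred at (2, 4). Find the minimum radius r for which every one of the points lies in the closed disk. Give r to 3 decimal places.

11.180

The required radius is the distance from (2, 4) to the farthest point.
Squared distances: 68, 40, 52, 125.
Maximum is 125, attained at (-3, -6).
r = √125 ≈ 11.180.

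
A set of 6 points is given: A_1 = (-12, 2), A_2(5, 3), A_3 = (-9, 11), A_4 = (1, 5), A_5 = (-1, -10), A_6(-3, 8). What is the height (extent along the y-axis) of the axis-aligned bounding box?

21

max y = 11, min y = -10, so height = 21.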